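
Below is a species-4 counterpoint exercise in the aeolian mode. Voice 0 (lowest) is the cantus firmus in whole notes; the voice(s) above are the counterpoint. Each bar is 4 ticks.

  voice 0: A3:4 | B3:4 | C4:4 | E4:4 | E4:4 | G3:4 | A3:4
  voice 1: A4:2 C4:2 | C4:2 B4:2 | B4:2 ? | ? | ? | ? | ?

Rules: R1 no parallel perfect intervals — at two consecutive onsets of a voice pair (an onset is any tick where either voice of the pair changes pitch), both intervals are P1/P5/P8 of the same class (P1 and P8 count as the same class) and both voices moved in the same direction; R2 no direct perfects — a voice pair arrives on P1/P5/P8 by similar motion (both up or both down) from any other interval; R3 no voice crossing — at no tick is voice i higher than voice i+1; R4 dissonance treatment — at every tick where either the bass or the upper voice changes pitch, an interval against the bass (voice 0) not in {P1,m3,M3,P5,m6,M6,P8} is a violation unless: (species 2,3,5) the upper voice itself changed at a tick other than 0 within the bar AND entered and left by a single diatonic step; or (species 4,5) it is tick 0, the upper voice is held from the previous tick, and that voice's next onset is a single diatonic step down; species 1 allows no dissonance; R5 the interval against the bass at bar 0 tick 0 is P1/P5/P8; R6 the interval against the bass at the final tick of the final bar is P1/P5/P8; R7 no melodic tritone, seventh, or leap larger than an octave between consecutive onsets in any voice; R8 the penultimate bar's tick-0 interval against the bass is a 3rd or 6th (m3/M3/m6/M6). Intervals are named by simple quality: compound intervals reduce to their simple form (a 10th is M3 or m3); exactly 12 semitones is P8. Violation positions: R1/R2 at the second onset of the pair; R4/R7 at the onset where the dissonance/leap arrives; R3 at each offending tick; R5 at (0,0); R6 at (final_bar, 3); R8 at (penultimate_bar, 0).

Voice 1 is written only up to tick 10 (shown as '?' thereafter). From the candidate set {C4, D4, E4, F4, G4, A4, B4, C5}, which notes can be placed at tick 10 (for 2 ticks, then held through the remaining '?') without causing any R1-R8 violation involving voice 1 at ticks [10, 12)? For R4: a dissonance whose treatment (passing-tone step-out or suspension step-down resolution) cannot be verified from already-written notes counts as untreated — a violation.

{A4, B4, C5, E4, G4}

C4: violates R7
D4: violates R4
E4: legal
F4: violates R4,R7
G4: legal
A4: legal
B4: legal
C5: legal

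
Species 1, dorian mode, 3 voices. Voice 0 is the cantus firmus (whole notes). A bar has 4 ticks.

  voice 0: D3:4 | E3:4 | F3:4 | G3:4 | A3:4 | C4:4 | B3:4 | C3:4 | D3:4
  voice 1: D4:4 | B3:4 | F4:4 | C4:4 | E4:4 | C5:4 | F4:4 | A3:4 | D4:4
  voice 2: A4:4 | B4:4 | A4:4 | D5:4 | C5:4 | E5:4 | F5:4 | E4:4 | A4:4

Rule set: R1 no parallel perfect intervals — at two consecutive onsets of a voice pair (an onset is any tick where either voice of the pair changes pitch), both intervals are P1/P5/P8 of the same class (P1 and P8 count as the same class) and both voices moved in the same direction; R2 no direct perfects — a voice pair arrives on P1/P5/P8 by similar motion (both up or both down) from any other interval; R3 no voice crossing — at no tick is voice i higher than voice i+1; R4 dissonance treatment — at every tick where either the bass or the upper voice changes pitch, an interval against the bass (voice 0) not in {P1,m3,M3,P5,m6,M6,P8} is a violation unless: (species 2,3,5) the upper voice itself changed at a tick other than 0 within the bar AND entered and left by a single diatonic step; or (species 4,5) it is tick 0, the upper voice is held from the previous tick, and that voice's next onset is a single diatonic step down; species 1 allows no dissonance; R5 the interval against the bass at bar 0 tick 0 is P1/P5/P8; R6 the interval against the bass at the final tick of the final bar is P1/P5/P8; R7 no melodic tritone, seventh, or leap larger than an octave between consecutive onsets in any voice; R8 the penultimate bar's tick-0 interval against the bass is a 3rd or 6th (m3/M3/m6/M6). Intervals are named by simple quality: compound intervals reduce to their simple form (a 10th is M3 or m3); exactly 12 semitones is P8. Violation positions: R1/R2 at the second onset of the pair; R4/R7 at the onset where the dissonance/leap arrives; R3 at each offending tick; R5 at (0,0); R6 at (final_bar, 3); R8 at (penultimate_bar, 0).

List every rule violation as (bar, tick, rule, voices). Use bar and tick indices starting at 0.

bar 0: v0=D3 v1=D4 v2=A4 downbeat P5
bar 1: v0=E3 v1=B3 v2=B4 downbeat P5
bar 2: v0=F3 v1=F4 v2=A4 downbeat M3
bar 3: v0=G3 v1=C4 v2=D5 downbeat P5
bar 4: v0=A3 v1=E4 v2=C5 downbeat m3
bar 5: v0=C4 v1=C5 v2=E5 downbeat M3
bar 6: v0=B3 v1=F4 v2=F5 downbeat TT
bar 7: v0=C3 v1=A3 v2=E4 downbeat M3
bar 8: v0=D3 v1=D4 v2=A4 downbeat P5
  -> R1 @ bar 1 tick 0 v(0, 2): D3/A4 P5 -> E3/B4 P5 similar
  -> R2 @ bar 2 tick 0 v(0, 1): E3/B3 P5 -> F3/F4 P8 similar
  -> R7 @ bar 2 tick 0 v(1,): B3->F4 leap 6st
  -> R2 @ bar 3 tick 0 v(0, 2): F3/A4 M3 -> G3/D5 P5 similar
  -> R4 @ bar 3 tick 0 v(0, 1): G3/C4 P4 untreated
  -> R2 @ bar 4 tick 0 v(0, 1): G3/C4 P4 -> A3/E4 P5 similar
  -> R2 @ bar 5 tick 0 v(0, 1): A3/E4 P5 -> C4/C5 P8 similar
  -> R4 @ bar 6 tick 0 v(0, 1): B3/F4 TT untreated
  -> R4 @ bar 6 tick 0 v(0, 2): B3/F5 TT untreated
  -> R2 @ bar 7 tick 0 v(1, 2): F4/F5 P8 -> A3/E4 P5 similar
  -> R7 @ bar 7 tick 0 v(0,): B3->C3 leap 11st
  -> R7 @ bar 7 tick 0 v(2,): F5->E4 leap 13st
  -> R1 @ bar 8 tick 0 v(1, 2): A3/E4 P5 -> D4/A4 P5 similar
  -> R2 @ bar 8 tick 0 v(0, 1): C3/A3 M6 -> D3/D4 P8 similar
  -> R2 @ bar 8 tick 0 v(0, 2): C3/E4 M3 -> D3/A4 P5 similar

(1, 0, R1, (0, 2))
(2, 0, R2, (0, 1))
(2, 0, R7, (1,))
(3, 0, R2, (0, 2))
(3, 0, R4, (0, 1))
(4, 0, R2, (0, 1))
(5, 0, R2, (0, 1))
(6, 0, R4, (0, 1))
(6, 0, R4, (0, 2))
(7, 0, R2, (1, 2))
(7, 0, R7, (0,))
(7, 0, R7, (2,))
(8, 0, R1, (1, 2))
(8, 0, R2, (0, 1))
(8, 0, R2, (0, 2))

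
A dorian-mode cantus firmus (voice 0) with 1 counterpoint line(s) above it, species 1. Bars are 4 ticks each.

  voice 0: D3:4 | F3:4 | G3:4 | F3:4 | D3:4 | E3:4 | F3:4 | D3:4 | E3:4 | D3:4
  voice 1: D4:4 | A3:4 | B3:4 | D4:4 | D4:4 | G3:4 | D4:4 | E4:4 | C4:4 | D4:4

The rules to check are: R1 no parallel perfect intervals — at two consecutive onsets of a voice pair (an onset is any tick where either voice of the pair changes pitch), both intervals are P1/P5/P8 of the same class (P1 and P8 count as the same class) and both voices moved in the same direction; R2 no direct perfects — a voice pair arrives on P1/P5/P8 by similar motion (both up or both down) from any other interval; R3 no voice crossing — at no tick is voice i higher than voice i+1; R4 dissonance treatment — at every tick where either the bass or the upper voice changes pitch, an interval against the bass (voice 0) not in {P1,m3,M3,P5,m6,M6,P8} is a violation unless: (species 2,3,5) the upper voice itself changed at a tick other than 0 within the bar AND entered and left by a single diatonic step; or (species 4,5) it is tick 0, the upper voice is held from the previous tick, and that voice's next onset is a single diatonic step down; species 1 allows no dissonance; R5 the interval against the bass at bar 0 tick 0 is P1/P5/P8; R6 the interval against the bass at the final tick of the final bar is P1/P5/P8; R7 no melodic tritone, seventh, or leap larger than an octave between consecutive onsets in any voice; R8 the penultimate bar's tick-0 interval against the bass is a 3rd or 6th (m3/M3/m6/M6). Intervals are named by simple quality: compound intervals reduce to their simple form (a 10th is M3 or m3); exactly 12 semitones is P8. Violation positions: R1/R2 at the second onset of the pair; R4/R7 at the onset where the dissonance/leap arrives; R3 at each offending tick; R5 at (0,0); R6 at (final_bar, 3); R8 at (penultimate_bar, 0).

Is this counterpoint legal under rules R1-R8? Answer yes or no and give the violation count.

bar 0: v0=D3 v1=D4 (P8)
bar 1: v0=F3 v1=A3 (M3)
bar 2: v0=G3 v1=B3 (M3)
bar 3: v0=F3 v1=D4 (M6)
bar 4: v0=D3 v1=D4 (P8)
bar 5: v0=E3 v1=G3 (m3)
bar 6: v0=F3 v1=D4 (M6)
bar 7: v0=D3 v1=E4 (M2)
bar 8: v0=E3 v1=C4 (m6)
bar 9: v0=D3 v1=D4 (P8)
  R4 @ bar7.0: D3/E4 M2 untreated

No (1 violations)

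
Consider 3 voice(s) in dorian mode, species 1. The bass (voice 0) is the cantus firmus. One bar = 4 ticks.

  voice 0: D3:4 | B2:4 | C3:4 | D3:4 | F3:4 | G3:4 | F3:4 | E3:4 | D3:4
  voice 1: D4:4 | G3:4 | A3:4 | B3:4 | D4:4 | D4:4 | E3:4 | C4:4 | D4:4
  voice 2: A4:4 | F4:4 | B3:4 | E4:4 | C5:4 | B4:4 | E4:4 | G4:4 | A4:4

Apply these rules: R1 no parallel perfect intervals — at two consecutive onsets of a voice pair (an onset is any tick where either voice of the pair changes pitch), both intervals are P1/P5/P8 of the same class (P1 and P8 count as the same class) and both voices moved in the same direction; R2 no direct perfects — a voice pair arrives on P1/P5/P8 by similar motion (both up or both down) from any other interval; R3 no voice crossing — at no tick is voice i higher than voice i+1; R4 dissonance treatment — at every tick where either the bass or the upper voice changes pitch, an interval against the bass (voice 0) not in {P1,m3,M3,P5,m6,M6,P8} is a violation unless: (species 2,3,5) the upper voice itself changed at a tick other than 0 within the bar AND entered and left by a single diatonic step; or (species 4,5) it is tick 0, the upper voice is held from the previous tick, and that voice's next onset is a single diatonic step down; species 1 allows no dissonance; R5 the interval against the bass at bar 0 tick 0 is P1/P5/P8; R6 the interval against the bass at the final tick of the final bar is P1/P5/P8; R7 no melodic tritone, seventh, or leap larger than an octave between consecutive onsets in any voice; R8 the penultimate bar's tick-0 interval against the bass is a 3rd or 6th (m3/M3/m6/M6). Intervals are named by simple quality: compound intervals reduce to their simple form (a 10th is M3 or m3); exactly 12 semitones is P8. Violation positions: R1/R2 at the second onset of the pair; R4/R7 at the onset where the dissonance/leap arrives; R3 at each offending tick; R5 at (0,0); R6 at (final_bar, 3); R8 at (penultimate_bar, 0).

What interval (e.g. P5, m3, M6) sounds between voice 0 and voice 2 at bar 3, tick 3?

voice 0=D3 voice 2=E4 -> M2

M2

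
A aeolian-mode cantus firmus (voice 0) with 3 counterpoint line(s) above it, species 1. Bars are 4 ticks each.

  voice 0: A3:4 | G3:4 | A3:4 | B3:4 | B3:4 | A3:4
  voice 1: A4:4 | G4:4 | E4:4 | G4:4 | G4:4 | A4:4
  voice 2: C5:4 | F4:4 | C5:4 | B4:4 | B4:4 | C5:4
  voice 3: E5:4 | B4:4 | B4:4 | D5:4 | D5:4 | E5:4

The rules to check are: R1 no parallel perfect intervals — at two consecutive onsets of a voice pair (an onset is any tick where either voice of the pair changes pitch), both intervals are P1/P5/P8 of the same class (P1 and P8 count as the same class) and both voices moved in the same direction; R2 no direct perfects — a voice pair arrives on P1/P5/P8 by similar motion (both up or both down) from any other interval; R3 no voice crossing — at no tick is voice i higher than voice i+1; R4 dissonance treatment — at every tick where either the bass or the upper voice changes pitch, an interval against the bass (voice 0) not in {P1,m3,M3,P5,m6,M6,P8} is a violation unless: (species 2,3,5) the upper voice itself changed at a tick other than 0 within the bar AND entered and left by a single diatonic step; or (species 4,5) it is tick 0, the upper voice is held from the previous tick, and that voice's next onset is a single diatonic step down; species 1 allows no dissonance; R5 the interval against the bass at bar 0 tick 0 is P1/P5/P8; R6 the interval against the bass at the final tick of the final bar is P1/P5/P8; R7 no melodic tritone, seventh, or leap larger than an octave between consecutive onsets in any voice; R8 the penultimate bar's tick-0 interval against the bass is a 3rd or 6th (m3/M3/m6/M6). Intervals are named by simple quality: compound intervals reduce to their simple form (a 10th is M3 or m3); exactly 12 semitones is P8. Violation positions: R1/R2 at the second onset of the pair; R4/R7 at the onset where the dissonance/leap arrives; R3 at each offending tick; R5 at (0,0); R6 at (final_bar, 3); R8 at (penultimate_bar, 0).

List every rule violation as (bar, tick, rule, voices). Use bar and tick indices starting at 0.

(0, 0, R5, (0, 2))
(1, 0, R1, (0, 1))
(1, 0, R3, (1, 2))
(1, 0, R4, (0, 2))
(1, 1, R3, (1, 2))
(1, 2, R3, (1, 2))
(1, 3, R3, (1, 2))
(2, 0, R3, (2, 3))
(2, 0, R4, (0, 3))
(2, 1, R3, (2, 3))
(2, 2, R3, (2, 3))
(2, 3, R3, (2, 3))
(3, 0, R1, (1, 3))
(4, 0, R8, (0, 2))
(5, 0, R1, (1, 3))
(5, 3, R6, (0, 2))

bar 0: v0=A3 v1=A4 v2=C5 v3=E5 downbeat P5
bar 1: v0=G3 v1=G4 v2=F4 v3=B4 downbeat M3
bar 2: v0=A3 v1=E4 v2=C5 v3=B4 downbeat M2
bar 3: v0=B3 v1=G4 v2=B4 v3=D5 downbeat m3
bar 4: v0=B3 v1=G4 v2=B4 v3=D5 downbeat m3
bar 5: v0=A3 v1=A4 v2=C5 v3=E5 downbeat P5
  -> R5 @ bar 0 tick 0 v(0, 2): opens on m3
  -> R1 @ bar 1 tick 0 v(0, 1): A3/A4 P8 -> G3/G4 P8 similar
  -> R3 @ bar 1 tick 0 v(1, 2): G4 above F4
  -> R4 @ bar 1 tick 0 v(0, 2): G3/F4 m7 untreated
  -> R3 @ bar 1 tick 1 v(1, 2): G4 above F4
  -> R3 @ bar 1 tick 2 v(1, 2): G4 above F4
  -> R3 @ bar 1 tick 3 v(1, 2): G4 above F4
  -> R3 @ bar 2 tick 0 v(2, 3): C5 above B4
  -> R4 @ bar 2 tick 0 v(0, 3): A3/B4 M2 untreated
  -> R3 @ bar 2 tick 1 v(2, 3): C5 above B4
  -> R3 @ bar 2 tick 2 v(2, 3): C5 above B4
  -> R3 @ bar 2 tick 3 v(2, 3): C5 above B4
  -> R1 @ bar 3 tick 0 v(1, 3): E4/B4 P5 -> G4/D5 P5 similar
  -> R8 @ bar 4 tick 0 v(0, 2): penult P8 not 3rd/6th
  -> R1 @ bar 5 tick 0 v(1, 3): G4/D5 P5 -> A4/E5 P5 similar
  -> R6 @ bar 5 tick 3 v(0, 2): closes on m3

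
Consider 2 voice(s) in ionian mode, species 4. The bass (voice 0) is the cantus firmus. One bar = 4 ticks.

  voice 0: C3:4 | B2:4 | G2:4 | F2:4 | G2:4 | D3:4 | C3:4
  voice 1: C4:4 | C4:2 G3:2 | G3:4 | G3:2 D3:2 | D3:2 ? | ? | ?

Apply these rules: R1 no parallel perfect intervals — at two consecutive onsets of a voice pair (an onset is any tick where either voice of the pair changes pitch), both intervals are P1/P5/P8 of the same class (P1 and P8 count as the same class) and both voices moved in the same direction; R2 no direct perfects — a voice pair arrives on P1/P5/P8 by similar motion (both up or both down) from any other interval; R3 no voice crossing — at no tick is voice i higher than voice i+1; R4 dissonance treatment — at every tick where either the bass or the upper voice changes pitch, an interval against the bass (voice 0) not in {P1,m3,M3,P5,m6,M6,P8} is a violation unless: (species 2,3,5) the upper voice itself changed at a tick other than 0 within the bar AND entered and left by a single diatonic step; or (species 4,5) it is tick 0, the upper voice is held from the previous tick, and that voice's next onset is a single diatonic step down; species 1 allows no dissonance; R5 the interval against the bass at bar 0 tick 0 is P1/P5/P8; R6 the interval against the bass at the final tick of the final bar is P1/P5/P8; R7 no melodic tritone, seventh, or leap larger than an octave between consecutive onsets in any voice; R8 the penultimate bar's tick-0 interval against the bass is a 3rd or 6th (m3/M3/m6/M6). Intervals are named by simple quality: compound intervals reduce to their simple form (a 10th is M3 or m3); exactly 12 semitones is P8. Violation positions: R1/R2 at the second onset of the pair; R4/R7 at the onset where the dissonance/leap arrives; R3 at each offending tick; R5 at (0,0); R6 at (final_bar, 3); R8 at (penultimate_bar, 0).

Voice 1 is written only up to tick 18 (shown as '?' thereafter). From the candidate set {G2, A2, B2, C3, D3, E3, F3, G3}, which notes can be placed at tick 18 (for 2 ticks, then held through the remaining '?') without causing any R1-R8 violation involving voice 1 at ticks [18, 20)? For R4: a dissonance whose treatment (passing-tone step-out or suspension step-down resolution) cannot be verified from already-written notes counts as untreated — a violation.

{B2, D3, E3, G2, G3}

G2: legal
A2: violates R4
B2: legal
C3: violates R4
D3: legal
E3: legal
F3: violates R4
G3: legal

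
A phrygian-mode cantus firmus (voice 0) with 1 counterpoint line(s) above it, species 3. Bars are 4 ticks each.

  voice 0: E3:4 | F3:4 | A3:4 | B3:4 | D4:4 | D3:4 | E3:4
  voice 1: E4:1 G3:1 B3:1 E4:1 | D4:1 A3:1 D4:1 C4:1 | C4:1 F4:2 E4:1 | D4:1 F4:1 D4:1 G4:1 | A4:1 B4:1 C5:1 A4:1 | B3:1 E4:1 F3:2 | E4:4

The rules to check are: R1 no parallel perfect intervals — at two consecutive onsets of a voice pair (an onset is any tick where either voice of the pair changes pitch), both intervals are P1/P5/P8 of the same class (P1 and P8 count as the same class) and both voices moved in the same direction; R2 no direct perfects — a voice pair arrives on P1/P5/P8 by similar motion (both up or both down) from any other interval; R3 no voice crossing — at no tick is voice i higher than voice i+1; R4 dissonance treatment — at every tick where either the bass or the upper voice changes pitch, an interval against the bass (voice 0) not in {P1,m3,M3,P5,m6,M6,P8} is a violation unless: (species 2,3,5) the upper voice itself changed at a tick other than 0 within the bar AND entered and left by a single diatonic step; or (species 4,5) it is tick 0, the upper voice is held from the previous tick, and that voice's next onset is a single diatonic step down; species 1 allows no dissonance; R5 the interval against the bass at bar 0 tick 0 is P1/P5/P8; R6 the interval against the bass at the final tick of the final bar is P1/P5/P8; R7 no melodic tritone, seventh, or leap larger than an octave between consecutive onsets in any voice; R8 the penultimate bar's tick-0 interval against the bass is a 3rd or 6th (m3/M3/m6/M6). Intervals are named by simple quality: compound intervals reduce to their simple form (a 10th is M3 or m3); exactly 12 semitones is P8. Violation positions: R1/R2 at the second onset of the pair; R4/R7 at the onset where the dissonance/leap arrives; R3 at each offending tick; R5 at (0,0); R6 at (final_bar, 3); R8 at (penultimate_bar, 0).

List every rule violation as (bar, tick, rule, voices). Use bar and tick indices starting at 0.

bar 0: v0=E3 v1=E4 downbeat P8
bar 1: v0=F3 v1=D4 downbeat M6
bar 2: v0=A3 v1=C4 downbeat m3
bar 3: v0=B3 v1=D4 downbeat m3
bar 4: v0=D4 v1=A4 downbeat P5
bar 5: v0=D3 v1=B3 downbeat M6
bar 6: v0=E3 v1=E4 downbeat P8
  -> R4 @ bar 3 tick 1 v(0, 1): B3/F4 TT untreated
  -> R2 @ bar 4 tick 0 v(0, 1): B3/G4 m6 -> D4/A4 P5 similar
  -> R4 @ bar 4 tick 2 v(0, 1): D4/C5 m7 untreated
  -> R7 @ bar 5 tick 0 v(1,): A4->B3 leap 10st
  -> R4 @ bar 5 tick 1 v(0, 1): D3/E4 M2 untreated
  -> R7 @ bar 5 tick 2 v(1,): E4->F3 leap 11st
  -> R2 @ bar 6 tick 0 v(0, 1): D3/F3 m3 -> E3/E4 P8 similar
  -> R7 @ bar 6 tick 0 v(1,): F3->E4 leap 11st

(3, 1, R4, (0, 1))
(4, 0, R2, (0, 1))
(4, 2, R4, (0, 1))
(5, 0, R7, (1,))
(5, 1, R4, (0, 1))
(5, 2, R7, (1,))
(6, 0, R2, (0, 1))
(6, 0, R7, (1,))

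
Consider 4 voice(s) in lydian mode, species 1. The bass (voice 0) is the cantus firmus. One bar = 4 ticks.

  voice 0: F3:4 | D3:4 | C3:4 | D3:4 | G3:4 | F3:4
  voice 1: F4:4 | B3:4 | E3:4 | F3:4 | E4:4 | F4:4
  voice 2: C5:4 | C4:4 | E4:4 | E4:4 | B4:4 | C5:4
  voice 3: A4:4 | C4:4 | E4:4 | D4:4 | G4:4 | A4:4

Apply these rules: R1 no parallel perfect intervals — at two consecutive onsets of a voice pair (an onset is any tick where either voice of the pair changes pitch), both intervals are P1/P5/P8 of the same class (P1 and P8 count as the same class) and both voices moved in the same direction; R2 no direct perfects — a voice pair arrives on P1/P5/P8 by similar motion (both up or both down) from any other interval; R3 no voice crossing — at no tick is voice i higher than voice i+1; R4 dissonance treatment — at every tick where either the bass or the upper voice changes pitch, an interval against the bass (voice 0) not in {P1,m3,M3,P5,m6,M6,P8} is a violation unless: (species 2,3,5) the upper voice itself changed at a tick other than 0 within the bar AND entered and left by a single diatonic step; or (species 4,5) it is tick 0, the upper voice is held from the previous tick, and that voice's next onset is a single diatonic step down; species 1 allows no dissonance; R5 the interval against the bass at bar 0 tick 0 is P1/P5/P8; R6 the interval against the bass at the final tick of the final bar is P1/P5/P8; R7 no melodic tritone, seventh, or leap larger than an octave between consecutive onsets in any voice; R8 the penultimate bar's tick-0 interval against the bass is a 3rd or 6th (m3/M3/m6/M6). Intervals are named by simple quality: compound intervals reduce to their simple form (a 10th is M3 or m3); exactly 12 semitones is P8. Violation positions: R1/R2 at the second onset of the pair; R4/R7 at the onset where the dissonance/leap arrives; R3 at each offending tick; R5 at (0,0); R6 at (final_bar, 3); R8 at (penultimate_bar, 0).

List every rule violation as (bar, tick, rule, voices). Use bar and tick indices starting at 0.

(0, 0, R3, (2, 3))
(0, 0, R5, (0, 3))
(0, 1, R3, (2, 3))
(0, 2, R3, (2, 3))
(0, 3, R3, (2, 3))
(1, 0, R2, (2, 3))
(1, 0, R4, (0, 2))
(1, 0, R4, (0, 3))
(1, 0, R7, (1,))
(2, 0, R1, (2, 3))
(3, 0, R3, (2, 3))
(3, 0, R4, (0, 2))
(3, 1, R3, (2, 3))
(3, 2, R3, (2, 3))
(3, 3, R3, (2, 3))
(4, 0, R1, (0, 3))
(4, 0, R2, (1, 2))
(4, 0, R3, (2, 3))
(4, 0, R7, (1,))
(4, 0, R8, (0, 3))
(4, 1, R3, (2, 3))
(4, 2, R3, (2, 3))
(4, 3, R3, (2, 3))
(5, 0, R1, (1, 2))
(5, 0, R3, (2, 3))
(5, 1, R3, (2, 3))
(5, 2, R3, (2, 3))
(5, 3, R3, (2, 3))
(5, 3, R6, (0, 3))

bar 0: v0=F3 v1=F4 v2=C5 v3=A4 downbeat M3
bar 1: v0=D3 v1=B3 v2=C4 v3=C4 downbeat m7
bar 2: v0=C3 v1=E3 v2=E4 v3=E4 downbeat M3
bar 3: v0=D3 v1=F3 v2=E4 v3=D4 downbeat P8
bar 4: v0=G3 v1=E4 v2=B4 v3=G4 downbeat P8
bar 5: v0=F3 v1=F4 v2=C5 v3=A4 downbeat M3
  -> R3 @ bar 0 tick 0 v(2, 3): C5 above A4
  -> R5 @ bar 0 tick 0 v(0, 3): opens on M3
  -> R3 @ bar 0 tick 1 v(2, 3): C5 above A4
  -> R3 @ bar 0 tick 2 v(2, 3): C5 above A4
  -> R3 @ bar 0 tick 3 v(2, 3): C5 above A4
  -> R2 @ bar 1 tick 0 v(2, 3): C5/A4 m3 -> C4/C4 P1 similar
  -> R4 @ bar 1 tick 0 v(0, 2): D3/C4 m7 untreated
  -> R4 @ bar 1 tick 0 v(0, 3): D3/C4 m7 untreated
  -> R7 @ bar 1 tick 0 v(1,): F4->B3 leap 6st
  -> R1 @ bar 2 tick 0 v(2, 3): C4/C4 P1 -> E4/E4 P1 similar
  -> R3 @ bar 3 tick 0 v(2, 3): E4 above D4
  -> R4 @ bar 3 tick 0 v(0, 2): D3/E4 M2 untreated
  -> R3 @ bar 3 tick 1 v(2, 3): E4 above D4
  -> R3 @ bar 3 tick 2 v(2, 3): E4 above D4
  -> R3 @ bar 3 tick 3 v(2, 3): E4 above D4
  -> R1 @ bar 4 tick 0 v(0, 3): D3/D4 P8 -> G3/G4 P8 similar
  -> R2 @ bar 4 tick 0 v(1, 2): F3/E4 M7 -> E4/B4 P5 similar
  -> R3 @ bar 4 tick 0 v(2, 3): B4 above G4
  -> R7 @ bar 4 tick 0 v(1,): F3->E4 leap 11st
  -> R8 @ bar 4 tick 0 v(0, 3): penult P8 not 3rd/6th
  -> R3 @ bar 4 tick 1 v(2, 3): B4 above G4
  -> R3 @ bar 4 tick 2 v(2, 3): B4 above G4
  -> R3 @ bar 4 tick 3 v(2, 3): B4 above G4
  -> R1 @ bar 5 tick 0 v(1, 2): E4/B4 P5 -> F4/C5 P5 similar
  -> R3 @ bar 5 tick 0 v(2, 3): C5 above A4
  -> R3 @ bar 5 tick 1 v(2, 3): C5 above A4
  -> R3 @ bar 5 tick 2 v(2, 3): C5 above A4
  -> R3 @ bar 5 tick 3 v(2, 3): C5 above A4
  -> R6 @ bar 5 tick 3 v(0, 3): closes on M3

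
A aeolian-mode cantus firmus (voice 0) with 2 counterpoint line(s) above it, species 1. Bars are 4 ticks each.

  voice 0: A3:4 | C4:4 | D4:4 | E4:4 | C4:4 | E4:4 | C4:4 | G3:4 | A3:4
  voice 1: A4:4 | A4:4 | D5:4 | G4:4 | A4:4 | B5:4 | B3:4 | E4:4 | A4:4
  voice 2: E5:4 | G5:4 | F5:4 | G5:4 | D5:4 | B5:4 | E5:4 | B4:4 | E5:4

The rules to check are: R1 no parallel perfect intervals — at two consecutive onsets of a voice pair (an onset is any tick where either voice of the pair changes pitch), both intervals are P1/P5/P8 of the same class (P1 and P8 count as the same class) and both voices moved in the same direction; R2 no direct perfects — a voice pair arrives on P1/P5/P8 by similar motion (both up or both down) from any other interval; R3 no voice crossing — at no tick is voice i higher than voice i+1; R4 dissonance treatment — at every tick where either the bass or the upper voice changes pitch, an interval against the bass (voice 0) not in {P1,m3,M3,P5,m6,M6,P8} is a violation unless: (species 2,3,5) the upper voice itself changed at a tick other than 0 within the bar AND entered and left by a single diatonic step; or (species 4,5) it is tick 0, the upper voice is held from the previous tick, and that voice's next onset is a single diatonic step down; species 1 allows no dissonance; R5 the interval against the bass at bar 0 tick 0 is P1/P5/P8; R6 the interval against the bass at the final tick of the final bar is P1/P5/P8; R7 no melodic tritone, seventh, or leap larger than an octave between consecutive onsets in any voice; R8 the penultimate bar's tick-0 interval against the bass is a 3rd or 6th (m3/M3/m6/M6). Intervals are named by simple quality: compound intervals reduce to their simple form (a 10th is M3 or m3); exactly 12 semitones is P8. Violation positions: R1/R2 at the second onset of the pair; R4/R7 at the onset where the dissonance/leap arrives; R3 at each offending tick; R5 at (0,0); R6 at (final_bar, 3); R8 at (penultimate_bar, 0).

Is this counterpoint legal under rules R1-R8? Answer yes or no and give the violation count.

bar 0: v0=A3 v1=A4 v2=E5 (P5)
bar 1: v0=C4 v1=A4 v2=G5 (P5)
bar 2: v0=D4 v1=D5 v2=F5 (m3)
bar 3: v0=E4 v1=G4 v2=G5 (m3)
bar 4: v0=C4 v1=A4 v2=D5 (M2)
bar 5: v0=E4 v1=B5 v2=B5 (P5)
bar 6: v0=C4 v1=B3 v2=E5 (M3)
bar 7: v0=G3 v1=E4 v2=B4 (M3)
bar 8: v0=A3 v1=A4 v2=E5 (P5)
  R1 @ bar1.0: A3/E5 P5 -> C4/G5 P5 similar
  R2 @ bar2.0: C4/A4 M6 -> D4/D5 P8 similar
  R4 @ bar4.0: C4/D5 M2 untreated
  R2 @ bar5.0: C4/A4 M6 -> E4/B5 P5 similar
  R2 @ bar5.0: C4/D5 M2 -> E4/B5 P5 similar
  R2 @ bar5.0: A4/D5 P4 -> B5/B5 P1 similar
  R7 @ bar5.0: A4->B5 leap 14st
  R3 @ bar6.0: C4 above B3
  R4 @ bar6.0: C4/B3 m2 untreated
  R7 @ bar6.0: B5->B3 leap 24st
  R3 @ bar6.1: C4 above B3
  R3 @ bar6.2: C4 above B3
  R3 @ bar6.3: C4 above B3
  R1 @ bar8.0: E4/B4 P5 -> A4/E5 P5 similar
  R2 @ bar8.0: G3/E4 M6 -> A3/A4 P8 similar
  R2 @ bar8.0: G3/B4 M3 -> A3/E5 P5 similar

No (16 violations)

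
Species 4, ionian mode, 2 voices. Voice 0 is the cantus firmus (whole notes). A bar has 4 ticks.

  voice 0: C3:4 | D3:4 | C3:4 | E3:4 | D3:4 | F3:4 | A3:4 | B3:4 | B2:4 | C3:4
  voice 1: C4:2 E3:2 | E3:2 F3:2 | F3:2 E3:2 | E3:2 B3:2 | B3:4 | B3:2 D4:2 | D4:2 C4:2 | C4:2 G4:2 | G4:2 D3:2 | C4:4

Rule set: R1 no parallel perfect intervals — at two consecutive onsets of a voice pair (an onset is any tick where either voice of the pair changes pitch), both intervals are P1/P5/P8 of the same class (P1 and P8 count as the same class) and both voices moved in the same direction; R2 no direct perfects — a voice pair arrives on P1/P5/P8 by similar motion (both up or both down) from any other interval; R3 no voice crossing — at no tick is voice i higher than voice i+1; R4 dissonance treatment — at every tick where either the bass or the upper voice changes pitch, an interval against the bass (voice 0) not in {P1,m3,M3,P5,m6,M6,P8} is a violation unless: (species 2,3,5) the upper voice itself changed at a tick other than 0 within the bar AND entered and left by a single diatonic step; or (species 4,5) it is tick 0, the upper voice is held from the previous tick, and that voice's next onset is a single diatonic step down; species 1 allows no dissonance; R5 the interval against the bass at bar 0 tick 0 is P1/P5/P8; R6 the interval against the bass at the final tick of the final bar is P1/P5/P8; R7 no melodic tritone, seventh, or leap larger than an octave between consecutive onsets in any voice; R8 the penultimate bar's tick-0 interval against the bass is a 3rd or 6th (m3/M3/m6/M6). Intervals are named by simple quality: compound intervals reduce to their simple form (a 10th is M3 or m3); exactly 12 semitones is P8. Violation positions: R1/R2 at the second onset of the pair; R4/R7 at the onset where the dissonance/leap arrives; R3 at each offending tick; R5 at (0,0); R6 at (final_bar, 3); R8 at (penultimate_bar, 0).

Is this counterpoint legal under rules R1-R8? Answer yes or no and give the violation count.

bar 0: v0=C3 v1=C4 (P8)
bar 1: v0=D3 v1=E3 (M2)
bar 2: v0=C3 v1=F3 (P4)
bar 3: v0=E3 v1=E3 (P1)
bar 4: v0=D3 v1=B3 (M6)
bar 5: v0=F3 v1=B3 (TT)
bar 6: v0=A3 v1=D4 (P4)
bar 7: v0=B3 v1=C4 (m2)
bar 8: v0=B2 v1=G4 (m6)
bar 9: v0=C3 v1=C4 (P8)
  R4 @ bar1.0: D3/E3 M2 untreated
  R4 @ bar5.0: F3/B3 TT untreated
  R4 @ bar7.0: B3/C4 m2 untreated
  R7 @ bar8.2: G4->D3 leap 17st
  R2 @ bar9.0: B2/D3 m3 -> C3/C4 P8 similar
  R7 @ bar9.0: D3->C4 leap 10st

No (6 violations)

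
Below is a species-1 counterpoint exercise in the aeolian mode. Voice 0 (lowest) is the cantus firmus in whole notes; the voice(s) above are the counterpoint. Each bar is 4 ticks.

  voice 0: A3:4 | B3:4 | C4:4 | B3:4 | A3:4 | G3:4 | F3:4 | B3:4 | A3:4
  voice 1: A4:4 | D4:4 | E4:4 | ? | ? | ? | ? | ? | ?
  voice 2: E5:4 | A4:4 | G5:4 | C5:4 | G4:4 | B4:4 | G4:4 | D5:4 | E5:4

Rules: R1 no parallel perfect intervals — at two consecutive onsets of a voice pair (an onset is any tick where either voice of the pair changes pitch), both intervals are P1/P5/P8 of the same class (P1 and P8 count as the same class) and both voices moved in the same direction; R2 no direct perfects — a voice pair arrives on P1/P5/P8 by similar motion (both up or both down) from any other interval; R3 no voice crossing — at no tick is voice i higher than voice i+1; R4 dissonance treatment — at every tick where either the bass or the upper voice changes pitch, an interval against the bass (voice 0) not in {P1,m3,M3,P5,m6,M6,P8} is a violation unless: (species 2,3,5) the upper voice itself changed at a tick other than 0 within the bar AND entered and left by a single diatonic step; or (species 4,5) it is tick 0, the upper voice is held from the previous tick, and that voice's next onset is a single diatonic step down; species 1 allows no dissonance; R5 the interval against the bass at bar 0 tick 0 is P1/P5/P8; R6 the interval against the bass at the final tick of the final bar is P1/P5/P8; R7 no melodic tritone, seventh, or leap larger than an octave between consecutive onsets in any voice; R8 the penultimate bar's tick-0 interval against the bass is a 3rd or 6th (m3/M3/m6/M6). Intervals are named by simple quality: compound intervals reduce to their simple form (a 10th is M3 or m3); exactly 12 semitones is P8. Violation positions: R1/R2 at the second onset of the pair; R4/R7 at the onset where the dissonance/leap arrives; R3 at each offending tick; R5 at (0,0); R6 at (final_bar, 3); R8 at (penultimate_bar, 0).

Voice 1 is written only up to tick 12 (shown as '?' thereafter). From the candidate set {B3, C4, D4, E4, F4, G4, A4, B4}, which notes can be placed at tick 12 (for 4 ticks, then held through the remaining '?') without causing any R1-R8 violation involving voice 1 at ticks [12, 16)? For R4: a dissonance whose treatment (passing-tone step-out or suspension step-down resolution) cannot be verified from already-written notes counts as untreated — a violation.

B3: violates R2
C4: violates R2,R4
D4: legal
E4: violates R4
F4: violates R4
G4: legal
A4: violates R4
B4: legal

{B4, D4, G4}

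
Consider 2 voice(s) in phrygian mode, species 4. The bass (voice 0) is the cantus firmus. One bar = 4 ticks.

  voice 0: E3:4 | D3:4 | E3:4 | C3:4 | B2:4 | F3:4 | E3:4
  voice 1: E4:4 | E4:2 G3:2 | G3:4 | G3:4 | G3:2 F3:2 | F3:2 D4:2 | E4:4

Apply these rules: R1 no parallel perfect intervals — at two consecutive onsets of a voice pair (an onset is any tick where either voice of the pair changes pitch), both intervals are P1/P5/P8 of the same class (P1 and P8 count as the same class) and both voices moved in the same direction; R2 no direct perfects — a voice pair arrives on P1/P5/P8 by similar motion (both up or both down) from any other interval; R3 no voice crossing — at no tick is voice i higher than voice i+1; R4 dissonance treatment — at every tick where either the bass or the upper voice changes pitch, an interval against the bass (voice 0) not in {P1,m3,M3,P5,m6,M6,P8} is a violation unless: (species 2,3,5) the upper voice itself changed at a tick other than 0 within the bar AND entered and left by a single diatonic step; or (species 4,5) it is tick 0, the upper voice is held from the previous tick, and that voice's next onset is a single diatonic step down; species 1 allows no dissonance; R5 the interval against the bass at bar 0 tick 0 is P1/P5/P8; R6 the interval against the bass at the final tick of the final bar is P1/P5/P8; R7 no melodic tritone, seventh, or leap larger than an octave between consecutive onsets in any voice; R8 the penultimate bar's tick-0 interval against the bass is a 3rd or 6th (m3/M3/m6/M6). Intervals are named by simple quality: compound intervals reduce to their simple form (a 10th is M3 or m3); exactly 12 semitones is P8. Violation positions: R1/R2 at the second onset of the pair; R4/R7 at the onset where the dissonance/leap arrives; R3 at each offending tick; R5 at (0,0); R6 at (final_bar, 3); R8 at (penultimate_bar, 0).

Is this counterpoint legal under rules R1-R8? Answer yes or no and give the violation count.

No (5 violations)

bar 0: v0=E3 v1=E4 (P8)
bar 1: v0=D3 v1=E4 (M2)
bar 2: v0=E3 v1=G3 (m3)
bar 3: v0=C3 v1=G3 (P5)
bar 4: v0=B2 v1=G3 (m6)
bar 5: v0=F3 v1=F3 (P1)
bar 6: v0=E3 v1=E4 (P8)
  R4 @ bar1.0: D3/E4 M2 untreated
  R4 @ bar1.2: D3/G3 P4 untreated
  R4 @ bar4.2: B2/F3 TT untreated
  R7 @ bar5.0: B2->F3 leap 6st
  R8 @ bar5.0: penult P1 not 3rd/6th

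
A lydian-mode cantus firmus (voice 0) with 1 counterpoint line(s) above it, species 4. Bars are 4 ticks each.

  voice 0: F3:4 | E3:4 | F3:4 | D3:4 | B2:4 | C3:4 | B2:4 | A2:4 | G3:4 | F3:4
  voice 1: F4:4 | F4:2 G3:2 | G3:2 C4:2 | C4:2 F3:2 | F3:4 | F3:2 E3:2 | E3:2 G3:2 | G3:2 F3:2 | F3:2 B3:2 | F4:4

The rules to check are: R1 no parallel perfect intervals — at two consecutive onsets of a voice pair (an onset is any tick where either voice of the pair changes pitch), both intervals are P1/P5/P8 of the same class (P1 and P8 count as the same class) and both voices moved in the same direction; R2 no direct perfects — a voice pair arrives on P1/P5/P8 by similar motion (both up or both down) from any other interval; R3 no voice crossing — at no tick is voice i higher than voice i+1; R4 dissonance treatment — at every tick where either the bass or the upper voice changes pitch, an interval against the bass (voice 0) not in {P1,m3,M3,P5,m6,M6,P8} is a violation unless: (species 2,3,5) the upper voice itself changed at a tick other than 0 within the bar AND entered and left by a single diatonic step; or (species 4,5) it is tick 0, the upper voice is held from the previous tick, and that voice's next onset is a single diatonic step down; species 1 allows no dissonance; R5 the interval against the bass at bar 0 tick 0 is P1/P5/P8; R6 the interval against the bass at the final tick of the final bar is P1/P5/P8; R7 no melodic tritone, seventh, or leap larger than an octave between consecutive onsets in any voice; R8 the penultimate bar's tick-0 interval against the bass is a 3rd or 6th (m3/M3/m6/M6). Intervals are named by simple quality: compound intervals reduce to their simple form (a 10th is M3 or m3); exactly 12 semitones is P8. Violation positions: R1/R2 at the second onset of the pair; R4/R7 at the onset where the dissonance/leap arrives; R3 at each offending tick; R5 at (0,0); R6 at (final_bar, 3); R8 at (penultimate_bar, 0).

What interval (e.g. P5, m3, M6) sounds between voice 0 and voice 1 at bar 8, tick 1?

voice 0=G3 voice 1=F3 -> M2

M2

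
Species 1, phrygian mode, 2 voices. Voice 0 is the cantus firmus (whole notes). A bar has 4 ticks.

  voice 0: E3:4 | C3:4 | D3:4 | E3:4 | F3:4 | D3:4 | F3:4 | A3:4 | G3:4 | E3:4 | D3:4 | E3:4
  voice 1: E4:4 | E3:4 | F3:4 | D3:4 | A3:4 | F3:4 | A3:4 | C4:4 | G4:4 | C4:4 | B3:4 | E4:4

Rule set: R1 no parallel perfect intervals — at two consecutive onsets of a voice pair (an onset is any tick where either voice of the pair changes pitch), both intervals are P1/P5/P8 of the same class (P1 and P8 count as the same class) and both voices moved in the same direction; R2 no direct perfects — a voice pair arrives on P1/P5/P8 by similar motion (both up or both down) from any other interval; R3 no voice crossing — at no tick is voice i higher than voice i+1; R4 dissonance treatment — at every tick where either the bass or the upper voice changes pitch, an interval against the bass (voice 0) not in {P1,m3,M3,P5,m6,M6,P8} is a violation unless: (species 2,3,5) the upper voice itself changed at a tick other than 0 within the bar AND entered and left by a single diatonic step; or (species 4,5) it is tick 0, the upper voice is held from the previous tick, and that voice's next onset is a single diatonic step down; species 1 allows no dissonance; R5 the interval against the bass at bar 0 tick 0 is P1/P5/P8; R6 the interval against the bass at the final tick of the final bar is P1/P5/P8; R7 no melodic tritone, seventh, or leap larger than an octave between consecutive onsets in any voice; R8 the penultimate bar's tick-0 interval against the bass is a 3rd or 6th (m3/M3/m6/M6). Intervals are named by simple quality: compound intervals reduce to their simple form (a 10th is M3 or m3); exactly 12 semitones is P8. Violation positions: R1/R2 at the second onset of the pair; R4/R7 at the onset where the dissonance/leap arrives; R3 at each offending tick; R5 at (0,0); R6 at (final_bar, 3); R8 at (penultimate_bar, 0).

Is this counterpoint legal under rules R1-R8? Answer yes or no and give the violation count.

bar 0: v0=E3 v1=E4 (P8)
bar 1: v0=C3 v1=E3 (M3)
bar 2: v0=D3 v1=F3 (m3)
bar 3: v0=E3 v1=D3 (M2)
bar 4: v0=F3 v1=A3 (M3)
bar 5: v0=D3 v1=F3 (m3)
bar 6: v0=F3 v1=A3 (M3)
bar 7: v0=A3 v1=C4 (m3)
bar 8: v0=G3 v1=G4 (P8)
bar 9: v0=E3 v1=C4 (m6)
bar 10: v0=D3 v1=B3 (M6)
bar 11: v0=E3 v1=E4 (P8)
  R3 @ bar3.0: E3 above D3
  R4 @ bar3.0: E3/D3 M2 untreated
  R3 @ bar3.1: E3 above D3
  R3 @ bar3.2: E3 above D3
  R3 @ bar3.3: E3 above D3
  R2 @ bar11.0: D3/B3 M6 -> E3/E4 P8 similar

No (6 violations)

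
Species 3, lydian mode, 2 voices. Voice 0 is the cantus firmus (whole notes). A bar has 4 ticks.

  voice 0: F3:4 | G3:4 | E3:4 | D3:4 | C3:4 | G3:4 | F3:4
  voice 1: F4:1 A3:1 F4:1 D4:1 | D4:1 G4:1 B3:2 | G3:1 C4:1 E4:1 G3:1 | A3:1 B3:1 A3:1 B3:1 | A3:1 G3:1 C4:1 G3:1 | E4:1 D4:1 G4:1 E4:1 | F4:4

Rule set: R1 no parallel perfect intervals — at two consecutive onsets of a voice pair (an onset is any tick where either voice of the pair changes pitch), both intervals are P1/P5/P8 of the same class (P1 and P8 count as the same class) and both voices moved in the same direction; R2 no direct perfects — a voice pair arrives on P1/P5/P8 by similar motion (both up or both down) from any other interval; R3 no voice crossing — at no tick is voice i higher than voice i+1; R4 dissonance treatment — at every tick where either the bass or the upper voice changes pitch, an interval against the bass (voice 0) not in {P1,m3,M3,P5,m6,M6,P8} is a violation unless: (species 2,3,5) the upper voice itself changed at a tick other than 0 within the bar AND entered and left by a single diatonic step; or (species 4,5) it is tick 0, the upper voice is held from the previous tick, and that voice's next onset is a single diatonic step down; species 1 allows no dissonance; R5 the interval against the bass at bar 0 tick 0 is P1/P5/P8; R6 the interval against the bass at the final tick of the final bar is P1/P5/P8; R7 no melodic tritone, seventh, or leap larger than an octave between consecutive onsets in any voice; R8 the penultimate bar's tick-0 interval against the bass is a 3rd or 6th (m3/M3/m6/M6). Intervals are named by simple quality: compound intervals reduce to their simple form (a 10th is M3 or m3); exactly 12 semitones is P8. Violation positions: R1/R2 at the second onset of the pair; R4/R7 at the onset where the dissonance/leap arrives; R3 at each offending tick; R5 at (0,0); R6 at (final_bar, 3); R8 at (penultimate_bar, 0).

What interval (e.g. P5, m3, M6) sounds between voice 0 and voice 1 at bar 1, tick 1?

voice 0=G3 voice 1=G4 -> P8

P8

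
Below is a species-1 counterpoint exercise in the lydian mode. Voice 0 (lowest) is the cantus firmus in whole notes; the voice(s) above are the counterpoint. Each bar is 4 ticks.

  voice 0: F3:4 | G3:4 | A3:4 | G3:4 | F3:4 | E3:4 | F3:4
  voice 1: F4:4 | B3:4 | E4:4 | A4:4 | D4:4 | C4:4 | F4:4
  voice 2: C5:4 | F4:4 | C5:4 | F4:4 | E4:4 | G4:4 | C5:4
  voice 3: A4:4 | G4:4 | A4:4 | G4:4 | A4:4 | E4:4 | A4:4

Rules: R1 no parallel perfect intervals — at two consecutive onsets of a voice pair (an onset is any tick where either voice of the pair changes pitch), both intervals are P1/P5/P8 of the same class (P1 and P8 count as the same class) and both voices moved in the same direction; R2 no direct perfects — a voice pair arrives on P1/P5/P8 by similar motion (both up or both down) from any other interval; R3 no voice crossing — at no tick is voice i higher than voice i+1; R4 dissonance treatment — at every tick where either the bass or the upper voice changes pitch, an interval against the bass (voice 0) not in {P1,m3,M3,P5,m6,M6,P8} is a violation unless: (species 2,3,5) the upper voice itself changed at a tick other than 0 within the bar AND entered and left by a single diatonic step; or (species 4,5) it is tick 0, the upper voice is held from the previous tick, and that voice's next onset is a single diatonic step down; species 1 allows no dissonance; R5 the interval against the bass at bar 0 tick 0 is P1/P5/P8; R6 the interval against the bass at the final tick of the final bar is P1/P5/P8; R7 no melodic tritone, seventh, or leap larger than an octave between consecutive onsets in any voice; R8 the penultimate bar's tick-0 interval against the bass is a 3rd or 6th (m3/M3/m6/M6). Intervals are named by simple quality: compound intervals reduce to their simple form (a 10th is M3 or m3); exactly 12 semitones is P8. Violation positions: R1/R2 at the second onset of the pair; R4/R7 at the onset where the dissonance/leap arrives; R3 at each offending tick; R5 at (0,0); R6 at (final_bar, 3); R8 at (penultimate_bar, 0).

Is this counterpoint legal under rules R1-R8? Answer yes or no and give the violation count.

bar 0: v0=F3 v1=F4 v2=C5 v3=A4 (M3)
bar 1: v0=G3 v1=B3 v2=F4 v3=G4 (P8)
bar 2: v0=A3 v1=E4 v2=C5 v3=A4 (P8)
bar 3: v0=G3 v1=A4 v2=F4 v3=G4 (P8)
bar 4: v0=F3 v1=D4 v2=E4 v3=A4 (M3)
bar 5: v0=E3 v1=C4 v2=G4 v3=E4 (P8)
bar 6: v0=F3 v1=F4 v2=C5 v3=A4 (M3)
  R3 @ bar0.0: C5 above A4
  R5 @ bar0.0: opens on M3
  R3 @ bar0.1: C5 above A4
  R3 @ bar0.2: C5 above A4
  R3 @ bar0.3: C5 above A4
  R4 @ bar1.0: G3/F4 m7 untreated
  R7 @ bar1.0: F4->B3 leap 6st
  R1 @ bar2.0: G3/G4 P8 -> A3/A4 P8 similar
  R2 @ bar2.0: G3/B3 M3 -> A3/E4 P5 similar
  R3 @ bar2.0: C5 above A4
  R3 @ bar2.1: C5 above A4
  R3 @ bar2.2: C5 above A4
  R3 @ bar2.3: C5 above A4
  R1 @ bar3.0: A3/A4 P8 -> G3/G4 P8 similar
  R3 @ bar3.0: A4 above F4
  R4 @ bar3.0: G3/A4 M2 untreated
  R4 @ bar3.0: G3/F4 m7 untreated
  R3 @ bar3.1: A4 above F4
  R3 @ bar3.2: A4 above F4
  R3 @ bar3.3: A4 above F4
  R4 @ bar4.0: F3/E4 M7 untreated
  R2 @ bar5.0: F3/A4 M3 -> E3/E4 P8 similar
  R3 @ bar5.0: G4 above E4
  R8 @ bar5.0: penult P8 not 3rd/6th
  R3 @ bar5.1: G4 above E4
  R3 @ bar5.2: G4 above E4
  R3 @ bar5.3: G4 above E4
  R1 @ bar6.0: C4/G4 P5 -> F4/C5 P5 similar
  R2 @ bar6.0: E3/C4 m6 -> F3/F4 P8 similar
  R2 @ bar6.0: E3/G4 m3 -> F3/C5 P5 similar
  R3 @ bar6.0: C5 above A4
  R3 @ bar6.1: C5 above A4
  R3 @ bar6.2: C5 above A4
  R3 @ bar6.3: C5 above A4
  R6 @ bar6.3: closes on M3

No (35 violations)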